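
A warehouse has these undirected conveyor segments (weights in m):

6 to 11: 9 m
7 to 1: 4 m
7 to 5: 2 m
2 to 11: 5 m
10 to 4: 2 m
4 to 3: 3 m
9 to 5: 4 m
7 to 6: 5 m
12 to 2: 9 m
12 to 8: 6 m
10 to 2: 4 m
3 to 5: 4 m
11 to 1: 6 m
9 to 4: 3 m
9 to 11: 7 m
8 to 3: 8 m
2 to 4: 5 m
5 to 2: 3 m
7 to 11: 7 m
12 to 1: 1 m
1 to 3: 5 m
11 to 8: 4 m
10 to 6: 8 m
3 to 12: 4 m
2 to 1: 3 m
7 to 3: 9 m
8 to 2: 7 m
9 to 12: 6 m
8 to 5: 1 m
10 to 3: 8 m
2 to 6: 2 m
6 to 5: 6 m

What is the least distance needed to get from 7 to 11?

7 m

Candidate routes:
7 → 5 → 2 → 11: 2+3+5 = 10
7 → 1 → 11: 4+6 = 10
7 → 1 → 2 → 11: 4+3+5 = 12
7 → 11: 7 = 7
Cheapest is 7 → 11 at 7 m.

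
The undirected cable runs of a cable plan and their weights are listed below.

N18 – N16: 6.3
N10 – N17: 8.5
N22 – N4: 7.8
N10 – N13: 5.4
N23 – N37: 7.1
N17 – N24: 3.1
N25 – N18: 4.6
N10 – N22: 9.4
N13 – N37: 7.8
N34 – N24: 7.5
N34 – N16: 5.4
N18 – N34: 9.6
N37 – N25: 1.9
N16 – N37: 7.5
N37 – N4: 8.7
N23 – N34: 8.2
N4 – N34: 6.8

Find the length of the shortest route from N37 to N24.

Shortest distances from N37:
N37: 0
N25: 1.9  (via N37)
N18: 6.5  (via N25)
N23: 7.1  (via N37)
N16: 7.5  (via N37)
N13: 7.8  (via N37)
N4: 8.7  (via N37)
N34: 12.9  (via N16)
N10: 13.2  (via N13)
N22: 16.5  (via N4)
N24: 20.4  (via N34)
Shortest route: N37 → N16 → N34 → N24 = 20.4.

20.4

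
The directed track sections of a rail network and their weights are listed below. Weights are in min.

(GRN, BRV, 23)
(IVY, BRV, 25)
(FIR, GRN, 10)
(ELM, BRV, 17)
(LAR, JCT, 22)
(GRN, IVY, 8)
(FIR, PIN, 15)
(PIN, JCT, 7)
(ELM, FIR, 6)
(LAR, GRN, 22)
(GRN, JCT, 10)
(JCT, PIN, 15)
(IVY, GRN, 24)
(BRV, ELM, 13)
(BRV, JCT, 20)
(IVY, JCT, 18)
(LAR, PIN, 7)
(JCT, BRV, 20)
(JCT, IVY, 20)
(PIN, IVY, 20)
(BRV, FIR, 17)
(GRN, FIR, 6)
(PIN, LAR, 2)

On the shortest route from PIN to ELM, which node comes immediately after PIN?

JCT

Candidate routes:
PIN → LAR → JCT → BRV → ELM: 2+22+20+13 = 57
PIN → JCT → BRV → ELM: 7+20+13 = 40
Cheapest is PIN → JCT → BRV → ELM at 40 min.
So from PIN the first move is to JCT.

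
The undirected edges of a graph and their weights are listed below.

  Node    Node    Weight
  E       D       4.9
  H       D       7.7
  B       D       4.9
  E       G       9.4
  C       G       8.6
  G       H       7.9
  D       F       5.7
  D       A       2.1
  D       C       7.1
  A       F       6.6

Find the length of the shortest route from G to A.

Enumerating some paths:
G–C–D–A: 8.6+7.1+2.1 = 17.8
G–H–D–A: 7.9+7.7+2.1 = 17.7
G–E–D–A: 9.4+4.9+2.1 = 16.4
Cheapest is G–E–D–A at 16.4.

16.4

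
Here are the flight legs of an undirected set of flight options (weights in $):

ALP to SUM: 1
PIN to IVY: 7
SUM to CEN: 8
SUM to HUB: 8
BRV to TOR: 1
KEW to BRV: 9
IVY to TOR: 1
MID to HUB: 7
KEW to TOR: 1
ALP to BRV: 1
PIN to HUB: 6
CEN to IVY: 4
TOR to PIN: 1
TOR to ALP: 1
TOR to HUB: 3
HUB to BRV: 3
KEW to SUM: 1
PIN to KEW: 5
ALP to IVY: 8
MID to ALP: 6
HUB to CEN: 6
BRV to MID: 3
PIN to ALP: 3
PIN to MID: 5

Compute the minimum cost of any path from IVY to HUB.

$4

Running Dijkstra from IVY:
IVY: 0
TOR: 1  (via IVY)
ALP: 2  (via TOR)
BRV: 2  (via TOR)
PIN: 2  (via TOR)
KEW: 2  (via TOR)
SUM: 3  (via ALP)
HUB: 4  (via TOR)
Shortest route: IVY–TOR–HUB = $4.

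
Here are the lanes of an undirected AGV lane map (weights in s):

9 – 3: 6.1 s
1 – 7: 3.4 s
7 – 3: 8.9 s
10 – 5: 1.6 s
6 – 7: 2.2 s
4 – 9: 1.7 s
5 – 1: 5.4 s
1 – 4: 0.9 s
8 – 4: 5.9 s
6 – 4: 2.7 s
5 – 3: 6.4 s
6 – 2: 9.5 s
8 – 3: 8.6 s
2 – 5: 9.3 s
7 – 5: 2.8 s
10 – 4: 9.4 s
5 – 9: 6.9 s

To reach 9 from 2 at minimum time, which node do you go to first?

6

Compare a few routes:
2 - 5 - 9: 9.3+6.9 = 16.2
2 - 6 - 7 - 1 - 4 - 9: 9.5+2.2+3.4+0.9+1.7 = 17.7
2 - 5 - 1 - 4 - 9: 9.3+5.4+0.9+1.7 = 17.3
2 - 6 - 4 - 9: 9.5+2.7+1.7 = 13.9
The minimum is 13.9 s via 2 - 6 - 4 - 9.
So from 2 the first move is to 6.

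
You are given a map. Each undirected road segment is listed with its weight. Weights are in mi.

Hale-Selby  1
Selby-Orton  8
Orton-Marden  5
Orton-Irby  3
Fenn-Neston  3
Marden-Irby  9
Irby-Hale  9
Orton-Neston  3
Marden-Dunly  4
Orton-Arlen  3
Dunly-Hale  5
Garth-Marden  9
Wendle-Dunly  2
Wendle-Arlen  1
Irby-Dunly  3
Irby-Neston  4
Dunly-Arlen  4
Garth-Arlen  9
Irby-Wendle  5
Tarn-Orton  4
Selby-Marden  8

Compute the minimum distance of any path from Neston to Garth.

Running Dijkstra from Neston:
Neston: 0
Fenn: 3  (via Neston)
Orton: 3  (via Neston)
Irby: 4  (via Neston)
Arlen: 6  (via Orton)
Dunly: 7  (via Irby)
Wendle: 7  (via Arlen)
Tarn: 7  (via Orton)
Marden: 8  (via Orton)
Selby: 11  (via Orton)
Hale: 12  (via Dunly)
Garth: 15  (via Arlen)
Shortest route: Neston–Orton–Arlen–Garth = 15 mi.

15 mi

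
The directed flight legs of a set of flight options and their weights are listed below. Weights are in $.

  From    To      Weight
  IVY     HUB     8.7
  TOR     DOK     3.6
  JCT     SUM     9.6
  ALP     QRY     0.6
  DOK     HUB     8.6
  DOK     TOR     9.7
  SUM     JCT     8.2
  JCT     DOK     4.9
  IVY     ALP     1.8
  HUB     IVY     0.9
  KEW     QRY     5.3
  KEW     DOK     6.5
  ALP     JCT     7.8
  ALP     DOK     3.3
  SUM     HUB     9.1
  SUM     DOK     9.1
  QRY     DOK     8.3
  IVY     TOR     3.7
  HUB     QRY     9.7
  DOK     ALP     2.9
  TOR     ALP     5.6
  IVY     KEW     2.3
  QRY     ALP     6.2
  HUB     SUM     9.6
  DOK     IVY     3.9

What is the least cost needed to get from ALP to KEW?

Running Dijkstra from ALP:
ALP: 0
QRY: 0.6  (via ALP)
DOK: 3.3  (via ALP)
IVY: 7.2  (via DOK)
JCT: 7.8  (via ALP)
KEW: 9.5  (via IVY)
Shortest route: ALP–DOK–IVY–KEW = $9.5.

$9.5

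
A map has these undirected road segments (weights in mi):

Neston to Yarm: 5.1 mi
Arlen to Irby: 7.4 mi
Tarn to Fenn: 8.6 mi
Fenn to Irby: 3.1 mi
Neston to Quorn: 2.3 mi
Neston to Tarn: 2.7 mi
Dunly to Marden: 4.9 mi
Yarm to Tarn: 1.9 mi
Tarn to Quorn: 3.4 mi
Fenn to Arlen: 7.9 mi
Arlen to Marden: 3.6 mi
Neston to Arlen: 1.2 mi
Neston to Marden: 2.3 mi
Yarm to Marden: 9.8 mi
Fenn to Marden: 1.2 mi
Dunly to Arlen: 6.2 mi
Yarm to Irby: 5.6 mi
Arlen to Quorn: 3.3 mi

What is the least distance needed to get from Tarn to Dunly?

Candidate routes:
Tarn - Neston - Arlen - Dunly: 2.7+1.2+6.2 = 10.1
Tarn - Neston - Marden - Dunly: 2.7+2.3+4.9 = 9.9
The minimum is 9.9 mi via Tarn - Neston - Marden - Dunly.

9.9 mi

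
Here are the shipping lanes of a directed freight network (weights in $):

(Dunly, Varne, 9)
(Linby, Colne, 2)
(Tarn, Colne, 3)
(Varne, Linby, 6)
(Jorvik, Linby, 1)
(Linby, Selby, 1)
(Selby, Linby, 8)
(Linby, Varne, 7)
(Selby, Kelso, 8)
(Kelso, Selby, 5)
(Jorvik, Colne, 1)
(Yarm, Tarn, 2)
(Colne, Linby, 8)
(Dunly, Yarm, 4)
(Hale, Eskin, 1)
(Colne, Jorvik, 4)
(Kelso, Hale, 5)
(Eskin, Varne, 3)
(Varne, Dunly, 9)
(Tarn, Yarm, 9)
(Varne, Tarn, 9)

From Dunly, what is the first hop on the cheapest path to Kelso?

Yarm

Candidate routes:
Dunly–Yarm–Tarn–Colne–Jorvik–Linby–Selby–Kelso: 4+2+3+4+1+1+8 = 23
Dunly–Yarm–Tarn–Colne–Linby–Selby–Kelso: 4+2+3+8+1+8 = 26
Dunly–Varne–Linby–Selby–Kelso: 9+6+1+8 = 24
Cheapest is Dunly–Yarm–Tarn–Colne–Jorvik–Linby–Selby–Kelso at $23.
So from Dunly the first move is to Yarm.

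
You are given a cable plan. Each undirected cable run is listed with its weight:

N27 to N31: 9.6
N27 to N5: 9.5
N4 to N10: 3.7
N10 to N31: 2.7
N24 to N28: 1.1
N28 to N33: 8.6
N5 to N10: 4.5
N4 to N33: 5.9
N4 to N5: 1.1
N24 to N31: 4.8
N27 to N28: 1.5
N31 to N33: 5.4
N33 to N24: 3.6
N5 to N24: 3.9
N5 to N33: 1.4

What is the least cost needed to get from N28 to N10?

8.6

Running Dijkstra from N28:
N28: 0
N24: 1.1  (via N28)
N27: 1.5  (via N28)
N33: 4.7  (via N24)
N5: 5  (via N24)
N31: 5.9  (via N24)
N4: 6.1  (via N5)
N10: 8.6  (via N31)
Shortest route: N28 → N24 → N31 → N10 = 8.6.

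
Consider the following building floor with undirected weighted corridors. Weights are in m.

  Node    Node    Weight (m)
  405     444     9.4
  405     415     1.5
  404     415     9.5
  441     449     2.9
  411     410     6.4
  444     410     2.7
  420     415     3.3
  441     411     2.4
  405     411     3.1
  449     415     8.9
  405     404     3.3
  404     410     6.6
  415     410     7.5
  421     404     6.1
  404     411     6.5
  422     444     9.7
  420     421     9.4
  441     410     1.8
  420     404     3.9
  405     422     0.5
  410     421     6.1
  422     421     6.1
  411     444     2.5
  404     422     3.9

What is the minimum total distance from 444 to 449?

Enumerating some paths:
444–411–441–449: 2.5+2.4+2.9 = 7.8
444–410–441–449: 2.7+1.8+2.9 = 7.4
The minimum is 7.4 m via 444–410–441–449.

7.4 m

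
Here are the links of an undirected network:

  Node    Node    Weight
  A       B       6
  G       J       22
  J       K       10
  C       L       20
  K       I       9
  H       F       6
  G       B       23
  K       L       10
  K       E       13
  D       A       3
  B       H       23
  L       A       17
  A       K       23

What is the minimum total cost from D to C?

40

Shortest distances from D:
D: 0
A: 3  (via D)
B: 9  (via A)
L: 20  (via A)
K: 26  (via A)
G: 32  (via B)
H: 32  (via B)
I: 35  (via K)
J: 36  (via K)
F: 38  (via H)
E: 39  (via K)
C: 40  (via L)
Shortest route: D–A–L–C = 40.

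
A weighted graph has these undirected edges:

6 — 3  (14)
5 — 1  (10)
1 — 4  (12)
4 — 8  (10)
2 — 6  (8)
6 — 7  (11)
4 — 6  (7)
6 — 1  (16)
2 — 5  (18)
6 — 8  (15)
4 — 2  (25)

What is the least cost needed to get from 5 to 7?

37

Shortest distances from 5:
5: 0
1: 10  (via 5)
2: 18  (via 5)
4: 22  (via 1)
6: 26  (via 1)
8: 32  (via 4)
7: 37  (via 6)
Shortest route: 5–1–6–7 = 37.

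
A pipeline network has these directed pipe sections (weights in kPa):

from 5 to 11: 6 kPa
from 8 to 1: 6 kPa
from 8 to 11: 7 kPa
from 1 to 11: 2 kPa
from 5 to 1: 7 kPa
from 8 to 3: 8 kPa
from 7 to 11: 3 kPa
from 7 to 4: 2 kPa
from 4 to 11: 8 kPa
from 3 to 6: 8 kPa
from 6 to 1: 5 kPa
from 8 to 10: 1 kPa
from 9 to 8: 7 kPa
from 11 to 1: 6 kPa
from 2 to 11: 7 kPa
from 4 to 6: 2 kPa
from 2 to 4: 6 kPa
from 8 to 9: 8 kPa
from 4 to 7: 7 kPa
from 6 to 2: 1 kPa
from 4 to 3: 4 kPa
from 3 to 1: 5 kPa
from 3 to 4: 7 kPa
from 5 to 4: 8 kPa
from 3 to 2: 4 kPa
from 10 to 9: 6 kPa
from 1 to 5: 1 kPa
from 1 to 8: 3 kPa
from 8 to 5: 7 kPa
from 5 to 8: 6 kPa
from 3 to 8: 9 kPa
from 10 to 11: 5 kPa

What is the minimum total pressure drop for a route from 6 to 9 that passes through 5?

Best 6 to 5: 6 → 1 → 5 costing 6
Shortest 5→9: 5 → 8 → 10 → 9 = 13
Total via 5: 6 + 13 = 19 kPa.

19 kPa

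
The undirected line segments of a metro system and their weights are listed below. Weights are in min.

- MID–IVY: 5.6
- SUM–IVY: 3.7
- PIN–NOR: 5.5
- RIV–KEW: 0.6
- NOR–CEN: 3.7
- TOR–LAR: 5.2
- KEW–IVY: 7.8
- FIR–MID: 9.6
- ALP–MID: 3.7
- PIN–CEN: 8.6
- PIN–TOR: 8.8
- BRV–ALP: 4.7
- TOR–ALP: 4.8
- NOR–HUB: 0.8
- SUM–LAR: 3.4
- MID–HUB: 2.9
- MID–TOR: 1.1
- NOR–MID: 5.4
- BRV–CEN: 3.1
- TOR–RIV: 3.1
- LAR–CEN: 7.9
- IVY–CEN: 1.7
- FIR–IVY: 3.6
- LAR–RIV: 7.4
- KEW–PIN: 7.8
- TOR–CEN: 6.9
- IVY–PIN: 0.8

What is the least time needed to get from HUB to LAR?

Settle nodes by increasing distance from HUB:
HUB: 0
NOR: 0.8  (via HUB)
MID: 2.9  (via HUB)
TOR: 4  (via MID)
CEN: 4.5  (via NOR)
IVY: 6.2  (via CEN)
PIN: 6.3  (via NOR)
ALP: 6.6  (via MID)
RIV: 7.1  (via TOR)
BRV: 7.6  (via CEN)
KEW: 7.7  (via RIV)
LAR: 9.2  (via TOR)
Shortest route: HUB–MID–TOR–LAR = 9.2 min.

9.2 min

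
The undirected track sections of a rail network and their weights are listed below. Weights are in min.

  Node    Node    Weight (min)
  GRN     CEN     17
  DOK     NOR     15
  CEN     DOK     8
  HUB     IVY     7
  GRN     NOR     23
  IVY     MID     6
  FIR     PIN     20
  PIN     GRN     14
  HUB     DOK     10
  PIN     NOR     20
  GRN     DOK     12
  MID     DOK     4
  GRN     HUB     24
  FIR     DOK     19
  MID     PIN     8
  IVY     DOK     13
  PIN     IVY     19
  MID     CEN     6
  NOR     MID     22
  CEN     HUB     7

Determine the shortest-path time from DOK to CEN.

Running Dijkstra from DOK:
DOK: 0
MID: 4  (via DOK)
CEN: 8  (via DOK)
Shortest route: DOK–CEN = 8 min.

8 min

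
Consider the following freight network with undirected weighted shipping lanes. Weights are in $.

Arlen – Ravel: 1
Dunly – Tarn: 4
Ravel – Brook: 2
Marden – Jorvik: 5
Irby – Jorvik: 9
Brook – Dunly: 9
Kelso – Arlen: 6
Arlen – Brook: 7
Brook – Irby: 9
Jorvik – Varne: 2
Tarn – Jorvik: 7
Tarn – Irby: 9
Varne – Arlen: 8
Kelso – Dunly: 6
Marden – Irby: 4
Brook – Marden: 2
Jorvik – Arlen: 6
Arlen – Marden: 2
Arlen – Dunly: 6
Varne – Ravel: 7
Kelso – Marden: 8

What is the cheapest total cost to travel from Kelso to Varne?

$14

Settle nodes by increasing distance from Kelso:
Kelso: 0
Arlen: 6  (via Kelso)
Dunly: 6  (via Kelso)
Ravel: 7  (via Arlen)
Marden: 8  (via Kelso)
Brook: 9  (via Ravel)
Tarn: 10  (via Dunly)
Irby: 12  (via Marden)
Jorvik: 12  (via Arlen)
Varne: 14  (via Arlen)
Shortest route: Kelso → Arlen → Varne = $14.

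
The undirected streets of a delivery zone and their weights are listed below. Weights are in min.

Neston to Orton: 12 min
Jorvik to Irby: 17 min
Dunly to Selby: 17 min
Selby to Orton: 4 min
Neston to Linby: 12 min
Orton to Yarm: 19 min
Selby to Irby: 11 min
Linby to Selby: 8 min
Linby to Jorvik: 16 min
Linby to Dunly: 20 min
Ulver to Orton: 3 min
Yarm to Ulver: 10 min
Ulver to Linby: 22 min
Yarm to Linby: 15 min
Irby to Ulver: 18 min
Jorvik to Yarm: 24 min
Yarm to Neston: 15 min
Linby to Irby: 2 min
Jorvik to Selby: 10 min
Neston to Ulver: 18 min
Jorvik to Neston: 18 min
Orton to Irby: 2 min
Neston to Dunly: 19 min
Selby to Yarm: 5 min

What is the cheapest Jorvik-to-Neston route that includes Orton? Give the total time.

26 min

Shortest Jorvik→Orton: Jorvik → Selby → Orton = 14
Best Orton to Neston: Orton → Neston costing 12
Total via Orton: 14 + 12 = 26 min.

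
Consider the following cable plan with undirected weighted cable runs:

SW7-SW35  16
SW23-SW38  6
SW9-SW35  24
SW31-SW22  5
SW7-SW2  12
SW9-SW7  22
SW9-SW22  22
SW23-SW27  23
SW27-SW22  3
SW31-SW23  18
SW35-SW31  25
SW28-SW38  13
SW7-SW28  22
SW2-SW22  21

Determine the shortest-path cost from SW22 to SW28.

Settle nodes by increasing distance from SW22:
SW22: 0
SW27: 3  (via SW22)
SW31: 5  (via SW22)
SW2: 21  (via SW22)
SW9: 22  (via SW22)
SW23: 23  (via SW31)
SW38: 29  (via SW23)
SW35: 30  (via SW31)
SW7: 33  (via SW2)
SW28: 42  (via SW38)
Shortest route: SW22–SW31–SW23–SW38–SW28 = 42.

42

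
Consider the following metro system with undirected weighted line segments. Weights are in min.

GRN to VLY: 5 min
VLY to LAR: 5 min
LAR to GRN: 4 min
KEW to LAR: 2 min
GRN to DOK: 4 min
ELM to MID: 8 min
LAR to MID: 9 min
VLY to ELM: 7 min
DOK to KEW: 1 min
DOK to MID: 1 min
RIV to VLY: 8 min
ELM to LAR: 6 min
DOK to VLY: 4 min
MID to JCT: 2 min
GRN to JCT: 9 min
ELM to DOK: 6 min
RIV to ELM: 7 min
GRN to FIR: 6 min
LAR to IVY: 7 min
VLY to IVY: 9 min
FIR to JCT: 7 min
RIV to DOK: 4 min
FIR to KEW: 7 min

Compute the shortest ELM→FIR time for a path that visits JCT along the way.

16 min

Shortest ELM→JCT: ELM → DOK → MID → JCT = 9
Shortest JCT→FIR: JCT → FIR = 7
Total via JCT: 9 + 7 = 16 min.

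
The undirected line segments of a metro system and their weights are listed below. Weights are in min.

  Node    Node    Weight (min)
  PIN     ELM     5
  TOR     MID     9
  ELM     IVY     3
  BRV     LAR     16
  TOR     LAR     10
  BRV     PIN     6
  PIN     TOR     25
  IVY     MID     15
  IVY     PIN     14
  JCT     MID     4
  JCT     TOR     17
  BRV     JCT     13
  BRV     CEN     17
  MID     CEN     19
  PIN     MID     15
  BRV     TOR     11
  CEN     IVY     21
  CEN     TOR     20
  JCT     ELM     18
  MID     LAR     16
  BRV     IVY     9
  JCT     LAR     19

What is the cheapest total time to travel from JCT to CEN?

Compare a few routes:
JCT - MID - TOR - CEN: 4+9+20 = 33
JCT - MID - CEN: 4+19 = 23
JCT - BRV - CEN: 13+17 = 30
The minimum is 23 min via JCT - MID - CEN.

23 min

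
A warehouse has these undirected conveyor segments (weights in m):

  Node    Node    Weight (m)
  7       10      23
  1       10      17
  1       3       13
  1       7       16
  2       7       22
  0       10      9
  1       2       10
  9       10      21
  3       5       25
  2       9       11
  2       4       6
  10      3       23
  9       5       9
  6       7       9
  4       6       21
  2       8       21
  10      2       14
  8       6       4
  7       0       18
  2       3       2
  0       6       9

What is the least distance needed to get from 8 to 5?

Compare a few routes:
8–2–9–5: 21+11+9 = 41
8–2–3–5: 21+2+25 = 48
Cheapest is 8–2–9–5 at 41 m.

41 m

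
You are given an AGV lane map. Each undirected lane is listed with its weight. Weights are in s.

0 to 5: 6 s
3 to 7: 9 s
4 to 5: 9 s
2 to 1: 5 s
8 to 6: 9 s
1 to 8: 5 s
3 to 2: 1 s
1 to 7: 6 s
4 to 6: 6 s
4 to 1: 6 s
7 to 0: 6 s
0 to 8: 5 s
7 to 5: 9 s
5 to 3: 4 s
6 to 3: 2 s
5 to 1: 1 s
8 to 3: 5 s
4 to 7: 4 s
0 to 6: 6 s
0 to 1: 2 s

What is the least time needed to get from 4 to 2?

9 s

Running Dijkstra from 4:
4: 0
7: 4  (via 4)
1: 6  (via 4)
6: 6  (via 4)
5: 7  (via 1)
0: 8  (via 1)
3: 8  (via 6)
2: 9  (via 3)
Shortest route: 4 → 6 → 3 → 2 = 9 s.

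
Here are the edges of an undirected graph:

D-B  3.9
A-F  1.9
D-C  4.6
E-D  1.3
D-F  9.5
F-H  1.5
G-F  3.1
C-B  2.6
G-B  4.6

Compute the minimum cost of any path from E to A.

Settle nodes by increasing distance from E:
E: 0
D: 1.3  (via E)
B: 5.2  (via D)
C: 5.9  (via D)
G: 9.8  (via B)
F: 10.8  (via D)
H: 12.3  (via F)
A: 12.7  (via F)
Shortest route: E → D → F → A = 12.7.

12.7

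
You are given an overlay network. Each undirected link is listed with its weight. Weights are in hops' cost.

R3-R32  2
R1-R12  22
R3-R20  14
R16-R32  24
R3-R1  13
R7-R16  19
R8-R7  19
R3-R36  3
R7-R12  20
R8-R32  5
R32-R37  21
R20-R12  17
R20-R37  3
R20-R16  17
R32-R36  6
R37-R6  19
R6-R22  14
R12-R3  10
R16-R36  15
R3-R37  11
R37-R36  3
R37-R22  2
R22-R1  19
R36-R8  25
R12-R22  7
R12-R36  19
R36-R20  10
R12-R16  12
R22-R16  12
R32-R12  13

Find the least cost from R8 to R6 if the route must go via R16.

51 hops' cost

Best R8 to R16: R8–R32–R3–R36–R16 costing 25
Best R16 to R6: R16–R22–R6 costing 26
Total via R16: 25 + 26 = 51 hops' cost.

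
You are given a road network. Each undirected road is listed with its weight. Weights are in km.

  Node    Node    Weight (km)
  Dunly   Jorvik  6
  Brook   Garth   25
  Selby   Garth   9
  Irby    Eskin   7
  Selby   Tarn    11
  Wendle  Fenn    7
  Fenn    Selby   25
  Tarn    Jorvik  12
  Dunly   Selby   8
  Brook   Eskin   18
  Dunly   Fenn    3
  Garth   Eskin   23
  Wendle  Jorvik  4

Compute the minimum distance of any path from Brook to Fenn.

45 km

Settle nodes by increasing distance from Brook:
Brook: 0
Eskin: 18  (via Brook)
Irby: 25  (via Eskin)
Garth: 25  (via Brook)
Selby: 34  (via Garth)
Dunly: 42  (via Selby)
Fenn: 45  (via Dunly)
Shortest route: Brook–Garth–Selby–Dunly–Fenn = 45 km.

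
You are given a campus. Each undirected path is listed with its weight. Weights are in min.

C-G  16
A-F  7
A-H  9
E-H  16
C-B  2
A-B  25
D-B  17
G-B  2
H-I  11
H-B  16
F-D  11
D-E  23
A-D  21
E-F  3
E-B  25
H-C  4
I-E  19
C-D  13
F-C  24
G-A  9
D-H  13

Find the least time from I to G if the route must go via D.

Shortest I→D: I → H → D = 24
Shortest D→G: D → C → B → G = 17
Total via D: 24 + 17 = 41 min.

41 min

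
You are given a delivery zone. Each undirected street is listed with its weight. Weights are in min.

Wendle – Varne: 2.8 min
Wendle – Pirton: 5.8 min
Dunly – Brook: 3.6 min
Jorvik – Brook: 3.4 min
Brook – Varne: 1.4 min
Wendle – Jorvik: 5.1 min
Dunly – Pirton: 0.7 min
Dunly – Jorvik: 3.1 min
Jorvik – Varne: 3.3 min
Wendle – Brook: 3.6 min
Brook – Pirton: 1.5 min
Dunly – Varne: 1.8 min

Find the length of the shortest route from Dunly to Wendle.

Candidate routes:
Dunly–Pirton–Brook–Varne–Wendle: 0.7+1.5+1.4+2.8 = 6.4
Dunly–Pirton–Wendle: 0.7+5.8 = 6.5
Dunly–Pirton–Brook–Wendle: 0.7+1.5+3.6 = 5.8
Dunly–Varne–Wendle: 1.8+2.8 = 4.6
Cheapest is Dunly–Varne–Wendle at 4.6 min.

4.6 min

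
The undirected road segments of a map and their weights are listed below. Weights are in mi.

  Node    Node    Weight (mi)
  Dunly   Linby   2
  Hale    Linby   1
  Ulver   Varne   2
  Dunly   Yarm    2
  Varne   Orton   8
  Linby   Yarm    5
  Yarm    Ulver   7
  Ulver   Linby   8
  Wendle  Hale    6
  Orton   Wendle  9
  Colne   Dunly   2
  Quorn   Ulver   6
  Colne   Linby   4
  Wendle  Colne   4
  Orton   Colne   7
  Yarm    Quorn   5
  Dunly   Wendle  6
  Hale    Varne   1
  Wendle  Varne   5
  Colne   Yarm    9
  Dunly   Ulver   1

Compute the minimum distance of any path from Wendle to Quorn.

Enumerating some paths:
Wendle–Varne–Ulver–Dunly–Yarm–Quorn: 5+2+1+2+5 = 15
Wendle–Varne–Ulver–Quorn: 5+2+6 = 13
Wendle–Hale–Varne–Ulver–Quorn: 6+1+2+6 = 15
Cheapest is Wendle–Varne–Ulver–Quorn at 13 mi.

13 mi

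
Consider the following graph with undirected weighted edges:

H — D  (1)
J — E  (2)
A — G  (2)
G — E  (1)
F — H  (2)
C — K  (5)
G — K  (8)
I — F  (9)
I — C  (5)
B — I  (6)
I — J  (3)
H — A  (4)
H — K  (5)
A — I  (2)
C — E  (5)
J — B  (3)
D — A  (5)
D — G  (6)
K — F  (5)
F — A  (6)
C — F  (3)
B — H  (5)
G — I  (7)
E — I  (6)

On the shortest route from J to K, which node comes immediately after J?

Candidate routes:
J–E–G–K: 2+1+8 = 11
J–E–C–K: 2+5+5 = 12
The minimum is 11 via J–E–G–K.
So from J the first move is to E.

E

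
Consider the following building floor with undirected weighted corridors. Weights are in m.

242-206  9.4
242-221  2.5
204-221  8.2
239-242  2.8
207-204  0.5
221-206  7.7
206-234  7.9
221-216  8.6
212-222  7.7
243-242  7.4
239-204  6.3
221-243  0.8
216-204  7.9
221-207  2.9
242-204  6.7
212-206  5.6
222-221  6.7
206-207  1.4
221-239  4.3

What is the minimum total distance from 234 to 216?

Compare a few routes:
234–206–221–216: 7.9+7.7+8.6 = 24.2
234–206–207–204–216: 7.9+1.4+0.5+7.9 = 17.7
234–206–207–221–216: 7.9+1.4+2.9+8.6 = 20.8
234–206–207–204–221–216: 7.9+1.4+0.5+8.2+8.6 = 26.6
Cheapest is 234–206–207–204–216 at 17.7 m.

17.7 m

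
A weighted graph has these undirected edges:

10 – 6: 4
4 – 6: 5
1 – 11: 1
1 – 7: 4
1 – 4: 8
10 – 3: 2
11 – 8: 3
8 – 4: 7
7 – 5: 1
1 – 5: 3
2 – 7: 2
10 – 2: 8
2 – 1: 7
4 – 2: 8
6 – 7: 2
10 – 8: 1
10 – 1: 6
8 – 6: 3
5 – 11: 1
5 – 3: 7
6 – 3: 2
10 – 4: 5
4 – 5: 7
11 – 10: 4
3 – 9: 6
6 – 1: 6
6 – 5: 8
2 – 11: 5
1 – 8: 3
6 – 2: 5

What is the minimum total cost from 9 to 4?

13

Settle nodes by increasing distance from 9:
9: 0
3: 6  (via 9)
6: 8  (via 3)
10: 8  (via 3)
8: 9  (via 10)
7: 10  (via 6)
5: 11  (via 7)
1: 12  (via 8)
2: 12  (via 7)
11: 12  (via 10)
4: 13  (via 6)
Shortest route: 9–3–6–4 = 13.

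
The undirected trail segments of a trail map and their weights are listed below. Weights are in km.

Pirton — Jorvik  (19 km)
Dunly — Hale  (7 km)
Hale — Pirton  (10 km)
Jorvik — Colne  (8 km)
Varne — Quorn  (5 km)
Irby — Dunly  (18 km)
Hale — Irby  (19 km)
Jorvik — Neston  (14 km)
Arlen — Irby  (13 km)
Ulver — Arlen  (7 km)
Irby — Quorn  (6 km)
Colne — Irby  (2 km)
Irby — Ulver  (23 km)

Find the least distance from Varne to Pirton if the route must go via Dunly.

Best Varne to Dunly: Varne → Quorn → Irby → Dunly costing 29
Shortest Dunly→Pirton: Dunly → Hale → Pirton = 17
Total via Dunly: 29 + 17 = 46 km.

46 km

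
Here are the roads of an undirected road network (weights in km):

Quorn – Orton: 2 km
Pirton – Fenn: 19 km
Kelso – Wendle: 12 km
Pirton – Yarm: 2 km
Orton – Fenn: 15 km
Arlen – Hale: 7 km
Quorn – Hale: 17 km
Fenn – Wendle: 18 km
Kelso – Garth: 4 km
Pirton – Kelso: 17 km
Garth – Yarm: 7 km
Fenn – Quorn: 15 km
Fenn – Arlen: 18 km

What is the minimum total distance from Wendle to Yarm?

23 km

Compare a few routes:
Wendle → Fenn → Pirton → Yarm: 18+19+2 = 39
Wendle → Kelso → Garth → Yarm: 12+4+7 = 23
Wendle → Kelso → Pirton → Yarm: 12+17+2 = 31
The minimum is 23 km via Wendle → Kelso → Garth → Yarm.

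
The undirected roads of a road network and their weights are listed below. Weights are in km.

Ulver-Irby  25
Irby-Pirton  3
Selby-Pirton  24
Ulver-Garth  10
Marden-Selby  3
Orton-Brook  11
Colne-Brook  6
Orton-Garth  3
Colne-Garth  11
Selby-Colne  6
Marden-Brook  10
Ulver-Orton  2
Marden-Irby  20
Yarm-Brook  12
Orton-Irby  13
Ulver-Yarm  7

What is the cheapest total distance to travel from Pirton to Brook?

Shortest distances from Pirton:
Pirton: 0
Irby: 3  (via Pirton)
Orton: 16  (via Irby)
Ulver: 18  (via Orton)
Garth: 19  (via Orton)
Marden: 23  (via Irby)
Selby: 24  (via Pirton)
Yarm: 25  (via Ulver)
Brook: 27  (via Orton)
Shortest route: Pirton–Irby–Orton–Brook = 27 km.

27 km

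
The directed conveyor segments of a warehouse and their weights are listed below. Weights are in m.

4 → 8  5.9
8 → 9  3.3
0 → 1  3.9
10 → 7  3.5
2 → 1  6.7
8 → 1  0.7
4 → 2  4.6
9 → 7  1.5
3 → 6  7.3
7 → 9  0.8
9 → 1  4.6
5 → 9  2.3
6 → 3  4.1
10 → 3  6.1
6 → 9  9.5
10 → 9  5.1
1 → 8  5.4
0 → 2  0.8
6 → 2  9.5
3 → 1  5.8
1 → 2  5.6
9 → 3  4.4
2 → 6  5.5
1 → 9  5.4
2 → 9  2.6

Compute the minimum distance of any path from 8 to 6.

11.8 m

Settle nodes by increasing distance from 8:
8: 0
1: 0.7  (via 8)
9: 3.3  (via 8)
7: 4.8  (via 9)
2: 6.3  (via 1)
3: 7.7  (via 9)
6: 11.8  (via 2)
Shortest route: 8–1–2–6 = 11.8 m.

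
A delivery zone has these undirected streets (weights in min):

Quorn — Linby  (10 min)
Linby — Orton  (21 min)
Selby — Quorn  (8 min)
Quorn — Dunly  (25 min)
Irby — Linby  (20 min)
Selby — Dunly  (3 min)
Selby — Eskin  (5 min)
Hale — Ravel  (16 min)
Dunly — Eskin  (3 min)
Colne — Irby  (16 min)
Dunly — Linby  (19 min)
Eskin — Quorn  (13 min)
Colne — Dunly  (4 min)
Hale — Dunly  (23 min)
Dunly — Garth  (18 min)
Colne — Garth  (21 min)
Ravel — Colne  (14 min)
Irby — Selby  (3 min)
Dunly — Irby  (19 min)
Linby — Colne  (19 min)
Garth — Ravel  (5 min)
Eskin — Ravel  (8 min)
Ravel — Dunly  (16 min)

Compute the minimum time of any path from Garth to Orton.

Enumerating some paths:
Garth - Ravel - Eskin - Dunly - Linby - Orton: 5+8+3+19+21 = 56
Garth - Ravel - Eskin - Selby - Quorn - Linby - Orton: 5+8+5+8+10+21 = 57
Garth - Ravel - Eskin - Quorn - Linby - Orton: 5+8+13+10+21 = 57
The minimum is 56 min via Garth - Ravel - Eskin - Dunly - Linby - Orton.

56 min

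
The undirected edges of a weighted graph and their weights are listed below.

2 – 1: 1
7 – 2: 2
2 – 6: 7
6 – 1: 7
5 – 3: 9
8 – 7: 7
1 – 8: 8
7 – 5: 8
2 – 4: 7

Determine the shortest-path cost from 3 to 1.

20

Compare a few routes:
3 - 5 - 7 - 8 - 1: 9+8+7+8 = 32
3 - 5 - 7 - 2 - 1: 9+8+2+1 = 20
The minimum is 20 via 3 - 5 - 7 - 2 - 1.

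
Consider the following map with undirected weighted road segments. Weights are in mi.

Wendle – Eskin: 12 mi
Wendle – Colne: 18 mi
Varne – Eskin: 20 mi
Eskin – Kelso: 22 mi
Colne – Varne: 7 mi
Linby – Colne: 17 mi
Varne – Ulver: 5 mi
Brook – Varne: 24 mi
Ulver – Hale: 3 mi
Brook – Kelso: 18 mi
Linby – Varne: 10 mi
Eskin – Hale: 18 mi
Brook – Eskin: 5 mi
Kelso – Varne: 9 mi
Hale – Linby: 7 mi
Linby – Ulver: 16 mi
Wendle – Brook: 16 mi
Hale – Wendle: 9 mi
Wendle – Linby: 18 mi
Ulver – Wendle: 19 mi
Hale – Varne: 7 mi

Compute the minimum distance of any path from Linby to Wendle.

16 mi

Shortest distances from Linby:
Linby: 0
Hale: 7  (via Linby)
Varne: 10  (via Linby)
Ulver: 10  (via Hale)
Wendle: 16  (via Hale)
Shortest route: Linby–Hale–Wendle = 16 mi.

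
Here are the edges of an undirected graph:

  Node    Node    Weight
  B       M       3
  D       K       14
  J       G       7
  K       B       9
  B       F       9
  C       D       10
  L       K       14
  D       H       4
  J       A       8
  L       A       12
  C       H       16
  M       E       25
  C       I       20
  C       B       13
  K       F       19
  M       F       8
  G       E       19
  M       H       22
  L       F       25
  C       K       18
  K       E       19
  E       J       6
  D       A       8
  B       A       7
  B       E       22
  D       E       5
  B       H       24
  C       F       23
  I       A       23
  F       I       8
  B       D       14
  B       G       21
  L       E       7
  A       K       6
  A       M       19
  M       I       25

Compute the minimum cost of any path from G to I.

38

Settle nodes by increasing distance from G:
G: 0
J: 7  (via G)
E: 13  (via J)
A: 15  (via J)
D: 18  (via E)
L: 20  (via E)
B: 21  (via G)
K: 21  (via A)
H: 22  (via D)
M: 24  (via B)
C: 28  (via D)
F: 30  (via B)
I: 38  (via A)
Shortest route: G → J → A → I = 38.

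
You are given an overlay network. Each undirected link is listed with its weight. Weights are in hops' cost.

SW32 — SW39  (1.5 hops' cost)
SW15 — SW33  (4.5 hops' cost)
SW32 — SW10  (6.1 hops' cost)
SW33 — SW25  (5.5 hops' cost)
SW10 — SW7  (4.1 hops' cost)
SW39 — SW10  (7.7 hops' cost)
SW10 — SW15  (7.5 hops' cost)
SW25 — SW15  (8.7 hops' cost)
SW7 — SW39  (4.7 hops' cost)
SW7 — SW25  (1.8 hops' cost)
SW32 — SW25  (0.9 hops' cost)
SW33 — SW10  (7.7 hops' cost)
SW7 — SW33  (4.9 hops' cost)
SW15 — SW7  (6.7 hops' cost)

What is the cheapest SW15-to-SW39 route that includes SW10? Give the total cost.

15.1 hops' cost

Best SW15 to SW10: SW15 → SW10 costing 7.5
Best SW10 to SW39: SW10 → SW32 → SW39 costing 7.6
Total via SW10: 7.5 + 7.6 = 15.1 hops' cost.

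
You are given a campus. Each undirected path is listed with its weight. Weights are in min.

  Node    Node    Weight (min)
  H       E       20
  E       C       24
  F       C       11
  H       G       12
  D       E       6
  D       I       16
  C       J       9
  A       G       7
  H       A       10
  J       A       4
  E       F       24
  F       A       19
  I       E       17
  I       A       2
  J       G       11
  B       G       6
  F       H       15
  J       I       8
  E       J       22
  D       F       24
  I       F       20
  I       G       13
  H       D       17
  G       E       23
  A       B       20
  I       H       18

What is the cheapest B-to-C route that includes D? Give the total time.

Best B to D: B–G–A–I–D costing 31
Shortest D→C: D–E–C = 30
Total via D: 31 + 30 = 61 min.

61 min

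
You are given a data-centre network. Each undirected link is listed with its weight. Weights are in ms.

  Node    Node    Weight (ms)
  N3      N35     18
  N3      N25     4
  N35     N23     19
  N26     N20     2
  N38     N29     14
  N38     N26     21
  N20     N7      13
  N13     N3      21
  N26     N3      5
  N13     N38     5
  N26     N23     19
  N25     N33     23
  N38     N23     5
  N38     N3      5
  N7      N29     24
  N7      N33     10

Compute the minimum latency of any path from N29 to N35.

37 ms

Enumerating some paths:
N29–N38–N26–N3–N35: 14+21+5+18 = 58
N29–N38–N23–N35: 14+5+19 = 38
N29–N38–N3–N35: 14+5+18 = 37
N29–N38–N13–N3–N35: 14+5+21+18 = 58
The minimum is 37 ms via N29–N38–N3–N35.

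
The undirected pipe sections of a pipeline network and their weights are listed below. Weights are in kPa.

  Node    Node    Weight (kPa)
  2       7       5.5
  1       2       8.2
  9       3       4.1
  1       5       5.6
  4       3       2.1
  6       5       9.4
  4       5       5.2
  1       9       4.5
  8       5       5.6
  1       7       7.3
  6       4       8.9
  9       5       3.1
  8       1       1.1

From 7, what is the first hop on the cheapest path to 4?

1

Compare a few routes:
7–1–9–3–4: 7.3+4.5+4.1+2.1 = 18
7–1–5–4: 7.3+5.6+5.2 = 18.1
The minimum is 18 kPa via 7–1–9–3–4.
So from 7 the first move is to 1.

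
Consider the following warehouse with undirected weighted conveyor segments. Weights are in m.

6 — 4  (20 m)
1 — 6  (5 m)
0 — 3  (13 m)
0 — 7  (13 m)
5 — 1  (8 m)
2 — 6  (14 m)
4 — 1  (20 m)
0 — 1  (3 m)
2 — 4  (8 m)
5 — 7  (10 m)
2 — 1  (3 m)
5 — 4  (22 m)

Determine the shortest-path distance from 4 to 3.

27 m

Candidate routes:
4–1–0–3: 20+3+13 = 36
4–2–1–0–3: 8+3+3+13 = 27
The minimum is 27 m via 4–2–1–0–3.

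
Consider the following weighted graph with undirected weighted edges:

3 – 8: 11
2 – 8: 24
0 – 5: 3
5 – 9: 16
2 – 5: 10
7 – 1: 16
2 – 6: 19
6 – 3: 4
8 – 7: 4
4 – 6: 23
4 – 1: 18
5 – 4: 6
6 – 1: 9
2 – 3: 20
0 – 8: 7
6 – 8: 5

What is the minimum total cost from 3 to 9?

35

Running Dijkstra from 3:
3: 0
6: 4  (via 3)
8: 9  (via 6)
1: 13  (via 6)
7: 13  (via 8)
0: 16  (via 8)
5: 19  (via 0)
2: 20  (via 3)
4: 25  (via 5)
9: 35  (via 5)
Shortest route: 3–6–8–0–5–9 = 35.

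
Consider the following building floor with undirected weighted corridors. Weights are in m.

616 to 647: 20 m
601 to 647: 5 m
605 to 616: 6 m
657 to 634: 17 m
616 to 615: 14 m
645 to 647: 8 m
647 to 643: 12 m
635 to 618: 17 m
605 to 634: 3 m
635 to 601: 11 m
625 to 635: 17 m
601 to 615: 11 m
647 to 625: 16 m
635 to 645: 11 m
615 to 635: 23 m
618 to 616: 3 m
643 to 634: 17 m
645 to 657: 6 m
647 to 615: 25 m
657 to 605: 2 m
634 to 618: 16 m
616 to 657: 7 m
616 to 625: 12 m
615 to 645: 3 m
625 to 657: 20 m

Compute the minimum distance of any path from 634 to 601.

24 m

Candidate routes:
634–605–657–645–647–601: 3+2+6+8+5 = 24
634–605–657–645–615–601: 3+2+6+3+11 = 25
The minimum is 24 m via 634–605–657–645–647–601.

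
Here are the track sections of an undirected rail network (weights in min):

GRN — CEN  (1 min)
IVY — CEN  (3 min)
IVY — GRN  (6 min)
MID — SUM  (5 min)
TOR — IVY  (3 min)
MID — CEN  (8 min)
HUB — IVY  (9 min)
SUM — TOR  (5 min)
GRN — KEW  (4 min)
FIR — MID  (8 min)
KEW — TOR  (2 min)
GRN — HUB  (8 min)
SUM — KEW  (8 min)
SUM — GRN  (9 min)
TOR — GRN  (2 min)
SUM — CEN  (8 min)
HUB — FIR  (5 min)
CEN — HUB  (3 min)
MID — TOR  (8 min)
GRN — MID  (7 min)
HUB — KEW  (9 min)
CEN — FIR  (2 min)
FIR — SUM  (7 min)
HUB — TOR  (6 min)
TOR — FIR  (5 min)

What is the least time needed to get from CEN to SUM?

Compare a few routes:
CEN–SUM: 8 = 8
CEN–GRN–SUM: 1+9 = 10
CEN–FIR–SUM: 2+7 = 9
CEN–IVY–TOR–SUM: 3+3+5 = 11
Cheapest is CEN–SUM at 8 min.

8 min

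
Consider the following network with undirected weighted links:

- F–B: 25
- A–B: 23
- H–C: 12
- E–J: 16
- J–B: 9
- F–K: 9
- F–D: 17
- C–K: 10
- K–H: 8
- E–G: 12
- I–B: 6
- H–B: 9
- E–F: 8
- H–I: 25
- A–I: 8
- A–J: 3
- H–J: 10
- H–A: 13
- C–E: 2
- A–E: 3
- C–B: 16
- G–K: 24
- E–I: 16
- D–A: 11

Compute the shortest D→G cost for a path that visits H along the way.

Shortest D→H: D → A → H = 24
Shortest H→G: H → C → E → G = 26
Total via H: 24 + 26 = 50.

50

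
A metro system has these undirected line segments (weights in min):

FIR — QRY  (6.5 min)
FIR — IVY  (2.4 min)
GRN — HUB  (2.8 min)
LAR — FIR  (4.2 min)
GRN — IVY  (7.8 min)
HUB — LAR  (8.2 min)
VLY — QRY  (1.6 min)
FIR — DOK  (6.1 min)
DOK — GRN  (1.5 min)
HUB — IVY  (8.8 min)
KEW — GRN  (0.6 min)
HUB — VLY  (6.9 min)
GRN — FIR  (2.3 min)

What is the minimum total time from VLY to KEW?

Compare a few routes:
VLY–QRY–FIR–GRN–KEW: 1.6+6.5+2.3+0.6 = 11
VLY–HUB–GRN–KEW: 6.9+2.8+0.6 = 10.3
VLY–QRY–FIR–DOK–GRN–KEW: 1.6+6.5+6.1+1.5+0.6 = 16.3
The minimum is 10.3 min via VLY–HUB–GRN–KEW.

10.3 min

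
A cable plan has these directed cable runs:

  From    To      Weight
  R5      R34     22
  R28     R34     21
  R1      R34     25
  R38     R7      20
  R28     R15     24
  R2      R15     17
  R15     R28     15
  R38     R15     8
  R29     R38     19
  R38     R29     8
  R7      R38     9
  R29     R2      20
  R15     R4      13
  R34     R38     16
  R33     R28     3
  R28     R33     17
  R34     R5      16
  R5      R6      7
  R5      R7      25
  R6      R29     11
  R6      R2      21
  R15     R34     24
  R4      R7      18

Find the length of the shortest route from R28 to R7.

Settle nodes by increasing distance from R28:
R28: 0
R33: 17  (via R28)
R34: 21  (via R28)
R15: 24  (via R28)
R38: 37  (via R34)
R5: 37  (via R34)
R4: 37  (via R15)
R6: 44  (via R5)
R29: 45  (via R38)
R7: 55  (via R4)
Shortest route: R28 → R15 → R4 → R7 = 55.

55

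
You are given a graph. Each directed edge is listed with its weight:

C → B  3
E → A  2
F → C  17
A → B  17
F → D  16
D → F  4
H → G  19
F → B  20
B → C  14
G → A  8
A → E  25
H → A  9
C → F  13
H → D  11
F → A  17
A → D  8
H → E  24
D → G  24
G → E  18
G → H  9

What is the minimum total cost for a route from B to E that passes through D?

Best B to D: B–C–F–D costing 43
Best D to E: D–G–E costing 42
Total via D: 43 + 42 = 85.

85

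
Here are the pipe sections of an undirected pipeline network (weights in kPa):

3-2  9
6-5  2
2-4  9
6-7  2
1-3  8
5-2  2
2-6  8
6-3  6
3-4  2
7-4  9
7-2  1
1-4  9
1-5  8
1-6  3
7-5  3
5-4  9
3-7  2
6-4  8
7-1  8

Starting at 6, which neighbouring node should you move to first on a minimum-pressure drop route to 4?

Candidate routes:
6 → 7 → 3 → 4: 2+2+2 = 6
6 → 3 → 4: 6+2 = 8
6 → 4: 8 = 8
6 → 5 → 2 → 7 → 3 → 4: 2+2+1+2+2 = 9
The minimum is 6 kPa via 6 → 7 → 3 → 4.
So from 6 the first move is to 7.

7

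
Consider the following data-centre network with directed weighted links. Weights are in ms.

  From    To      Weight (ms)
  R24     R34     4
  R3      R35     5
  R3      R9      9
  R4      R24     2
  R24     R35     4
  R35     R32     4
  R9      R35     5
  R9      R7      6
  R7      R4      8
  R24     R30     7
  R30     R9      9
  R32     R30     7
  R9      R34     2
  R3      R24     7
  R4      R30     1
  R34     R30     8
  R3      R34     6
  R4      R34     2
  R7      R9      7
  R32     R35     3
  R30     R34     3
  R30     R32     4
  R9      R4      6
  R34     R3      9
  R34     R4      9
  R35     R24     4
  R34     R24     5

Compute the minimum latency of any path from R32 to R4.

Running Dijkstra from R32:
R32: 0
R35: 3  (via R32)
R30: 7  (via R32)
R24: 7  (via R35)
R34: 10  (via R30)
R9: 16  (via R30)
R4: 19  (via R34)
Shortest route: R32–R30–R34–R4 = 19 ms.

19 ms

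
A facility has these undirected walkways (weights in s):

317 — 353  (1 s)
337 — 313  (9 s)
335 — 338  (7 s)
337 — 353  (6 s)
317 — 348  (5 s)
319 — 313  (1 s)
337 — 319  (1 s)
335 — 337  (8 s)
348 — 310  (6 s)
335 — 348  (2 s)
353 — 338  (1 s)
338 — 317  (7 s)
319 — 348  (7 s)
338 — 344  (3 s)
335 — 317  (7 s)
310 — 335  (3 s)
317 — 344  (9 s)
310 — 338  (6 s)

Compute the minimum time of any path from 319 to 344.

11 s

Enumerating some paths:
319–348–317–353–338–344: 7+5+1+1+3 = 17
319–337–353–338–344: 1+6+1+3 = 11
319–337–353–317–338–344: 1+6+1+7+3 = 18
319–337–353–317–344: 1+6+1+9 = 17
The minimum is 11 s via 319–337–353–338–344.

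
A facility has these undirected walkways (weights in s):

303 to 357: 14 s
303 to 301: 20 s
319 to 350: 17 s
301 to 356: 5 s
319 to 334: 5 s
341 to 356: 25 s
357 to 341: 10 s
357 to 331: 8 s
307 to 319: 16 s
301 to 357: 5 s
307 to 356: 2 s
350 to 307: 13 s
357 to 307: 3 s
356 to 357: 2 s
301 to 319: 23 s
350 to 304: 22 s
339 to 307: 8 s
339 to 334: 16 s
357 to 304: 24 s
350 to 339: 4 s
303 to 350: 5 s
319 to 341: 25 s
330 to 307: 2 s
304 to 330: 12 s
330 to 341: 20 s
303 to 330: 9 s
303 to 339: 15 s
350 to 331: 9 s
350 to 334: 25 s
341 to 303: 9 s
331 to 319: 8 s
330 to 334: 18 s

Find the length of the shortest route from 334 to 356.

Shortest distances from 334:
334: 0
319: 5  (via 334)
331: 13  (via 319)
339: 16  (via 334)
330: 18  (via 334)
307: 20  (via 330)
350: 20  (via 339)
357: 21  (via 331)
356: 22  (via 307)
Shortest route: 334–330–307–356 = 22 s.

22 s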